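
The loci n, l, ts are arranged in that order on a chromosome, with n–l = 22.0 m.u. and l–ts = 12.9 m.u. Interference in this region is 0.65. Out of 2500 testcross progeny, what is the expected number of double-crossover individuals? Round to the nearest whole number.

25

Map distances give recombination frequencies of 0.220 and 0.129 for the two intervals.
With interference 0.65 (so coincidence = 0.35), expected double-crossover frequency = 0.220 × 0.129 × 0.35 = 0.00993.
Expected number = 0.00993 × 2500 = 24.83 ≈ 25.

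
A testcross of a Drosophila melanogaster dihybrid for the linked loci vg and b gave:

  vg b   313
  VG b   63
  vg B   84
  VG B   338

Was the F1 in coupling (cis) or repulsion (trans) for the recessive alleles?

cis

The two most frequent classes are VG B (338) and vg b (313); these are the parental (non-recombinant) types.
So the F1 carried VG B on one chromosome and vg b on the other — the recessive alleles are on the same chromosome (cis / coupling).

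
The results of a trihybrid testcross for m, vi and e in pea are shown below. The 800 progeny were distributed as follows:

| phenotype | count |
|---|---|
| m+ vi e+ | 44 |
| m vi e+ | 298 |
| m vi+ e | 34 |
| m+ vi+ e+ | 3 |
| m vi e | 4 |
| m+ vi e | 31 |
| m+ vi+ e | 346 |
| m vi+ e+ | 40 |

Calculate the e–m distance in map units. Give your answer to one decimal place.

The two most frequent reciprocal classes, m vi e+ and m+ vi+ e, are the parental types, so the F1 was m vi e+ / m+ vi+ e.
The two rarest classes, m vi e and m+ vi+ e+, are the double crossovers. Comparing them with the parentals, only the e allele has switched, so e is the middle locus and the order is vi – e – m.
Crossovers in the e–m interval produce the single-crossover classes m+ vi e+ and m vi+ e (44 + 34 = 78) plus the double crossovers (7).
RF(e–m) = (78 + 7) / 800 = 85/800 = 0.1062 → 10.6 map units.

10.6 map units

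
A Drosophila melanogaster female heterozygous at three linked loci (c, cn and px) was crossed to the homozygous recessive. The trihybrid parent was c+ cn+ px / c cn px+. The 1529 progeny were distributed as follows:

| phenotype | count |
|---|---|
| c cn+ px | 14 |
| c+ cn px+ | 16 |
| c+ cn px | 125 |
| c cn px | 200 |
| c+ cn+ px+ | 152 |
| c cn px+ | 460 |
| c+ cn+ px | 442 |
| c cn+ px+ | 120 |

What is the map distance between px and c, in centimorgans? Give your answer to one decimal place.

25.0 centimorgans

The two rarest classes, c cn+ px and c+ cn px+, are the double crossovers. Comparing them with the parentals, only the c allele has switched, so c is the middle locus and the order is px – c – cn.
Crossovers in the px–c interval produce the single-crossover classes c+ cn+ px+ and c cn px (152 + 200 = 352) plus the double crossovers (30).
RF(px–c) = (352 + 30) / 1529 = 382/1529 = 0.2498 → 25.0 centimorgans.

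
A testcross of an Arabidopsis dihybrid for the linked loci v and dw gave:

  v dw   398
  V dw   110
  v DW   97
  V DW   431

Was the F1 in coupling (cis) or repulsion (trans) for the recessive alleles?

The two most frequent classes are V DW (431) and v dw (398); these are the parental (non-recombinant) types.
So the F1 carried V DW on one chromosome and v dw on the other — the recessive alleles are on the same chromosome (cis / coupling).

cis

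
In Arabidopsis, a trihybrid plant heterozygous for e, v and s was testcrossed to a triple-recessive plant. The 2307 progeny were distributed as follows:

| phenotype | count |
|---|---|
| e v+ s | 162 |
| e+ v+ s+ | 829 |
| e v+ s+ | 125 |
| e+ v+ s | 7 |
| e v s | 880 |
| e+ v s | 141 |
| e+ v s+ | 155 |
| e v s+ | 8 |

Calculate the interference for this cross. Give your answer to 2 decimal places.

The two most frequent reciprocal classes, e v s and e+ v+ s+, are the parental types, so the F1 was e v s / e+ v+ s+.
The two rarest classes, e v s+ and e+ v+ s, are the double crossovers. Comparing them with the parentals, only the s allele has switched, so s is the middle locus and the order is v – s – e.
v–s: (317 + 15)/2307 = 0.1439; s–e: (266 + 15)/2307 = 0.1218.
Expected DCO frequency = 0.1439 × 0.1218 ≈ 0.01753; observed = 15/2307 ≈ 0.00650.
Coefficient of coincidence = 0.00650/0.01753 ≈ 0.37; interference = 1 − 0.37 = 0.63.

0.63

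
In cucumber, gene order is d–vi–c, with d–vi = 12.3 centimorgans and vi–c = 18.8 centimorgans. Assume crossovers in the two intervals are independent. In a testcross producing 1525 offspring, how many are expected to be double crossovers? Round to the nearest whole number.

Map distances give recombination frequencies of 0.123 and 0.188 for the two intervals.
With no interference, expected double-crossover frequency = 0.123 × 0.188 = 0.02312.
Expected number = 0.02312 × 1525 = 35.26 ≈ 35.

35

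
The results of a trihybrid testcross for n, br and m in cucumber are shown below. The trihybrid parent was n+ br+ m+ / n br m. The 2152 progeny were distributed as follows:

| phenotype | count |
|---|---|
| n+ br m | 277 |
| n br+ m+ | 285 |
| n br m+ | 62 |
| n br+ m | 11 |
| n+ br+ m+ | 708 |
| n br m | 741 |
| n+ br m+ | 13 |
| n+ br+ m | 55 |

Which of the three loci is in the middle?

br

The two rarest classes, n+ br m+ and n br+ m, are the double crossovers. Comparing them with the parentals, only the br allele has switched, so br is the middle locus and the order is n – br – m.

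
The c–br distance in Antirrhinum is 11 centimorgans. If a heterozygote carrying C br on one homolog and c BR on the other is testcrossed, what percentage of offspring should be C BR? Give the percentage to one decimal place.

A map distance of 11 centimorgans corresponds to a recombination frequency of 0.110.
The F1 is C br / c BR, so C BR is a recombinant gamete class with expected frequency r/2 = 0.110/2 = 0.0550.
That is 0.0550 = 5.5% of the progeny.

5.5%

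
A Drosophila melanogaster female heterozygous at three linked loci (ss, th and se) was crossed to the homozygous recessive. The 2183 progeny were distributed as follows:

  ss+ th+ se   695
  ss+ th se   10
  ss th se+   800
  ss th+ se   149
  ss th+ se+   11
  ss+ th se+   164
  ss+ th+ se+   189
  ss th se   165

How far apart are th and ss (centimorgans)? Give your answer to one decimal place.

15.3 centimorgans

The two most frequent reciprocal classes, ss+ th+ se and ss th se+, are the parental types, so the F1 was ss+ th+ se / ss th se+.
The two rarest classes, ss+ th se and ss th+ se+, are the double crossovers. Comparing them with the parentals, only the th allele has switched, so th is the middle locus and the order is se – th – ss.
Crossovers in the th–ss interval produce the single-crossover classes ss th+ se and ss+ th se+ (149 + 164 = 313) plus the double crossovers (21).
RF(th–ss) = (313 + 21) / 2183 = 334/2183 = 0.1530 → 15.3 centimorgans.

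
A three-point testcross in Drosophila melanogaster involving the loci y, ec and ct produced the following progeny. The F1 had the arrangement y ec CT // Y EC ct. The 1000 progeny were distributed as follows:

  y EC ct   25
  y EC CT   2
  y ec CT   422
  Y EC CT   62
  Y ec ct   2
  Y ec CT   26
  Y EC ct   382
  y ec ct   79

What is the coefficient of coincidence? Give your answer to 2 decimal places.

The two rarest classes, y EC CT and Y ec ct, are the double crossovers. Comparing them with the parentals, only the ec allele has switched, so ec is the middle locus and the order is y – ec – ct.
y–ec: (51 + 4)/1000 = 0.0550; ec–ct: (141 + 4)/1000 = 0.1450.
Expected DCO frequency = 0.0550 × 0.1450 ≈ 0.00797; observed = 4/1000 ≈ 0.00400.
Coefficient of coincidence = 0.00400/0.00797 ≈ 0.50.

0.50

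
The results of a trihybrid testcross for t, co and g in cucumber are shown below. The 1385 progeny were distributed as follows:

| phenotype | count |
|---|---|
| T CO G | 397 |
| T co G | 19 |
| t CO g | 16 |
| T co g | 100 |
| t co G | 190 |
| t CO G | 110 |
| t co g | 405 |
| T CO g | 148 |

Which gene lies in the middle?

The two most frequent reciprocal classes, t co g and T CO G, are the parental types, so the F1 was t co g / T CO G.
The two rarest classes, t CO g and T co G, are the double crossovers. Comparing them with the parentals, only the co allele has switched, so co is the middle locus and the order is g – co – t.

co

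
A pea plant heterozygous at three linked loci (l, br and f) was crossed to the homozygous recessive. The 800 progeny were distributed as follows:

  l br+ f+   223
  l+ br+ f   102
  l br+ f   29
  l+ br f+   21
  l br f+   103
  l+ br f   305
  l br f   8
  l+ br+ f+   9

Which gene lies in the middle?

The two most frequent reciprocal classes, l br+ f+ and l+ br f, are the parental types, so the F1 was l br+ f+ / l+ br f.
The two rarest classes, l+ br+ f+ and l br f, are the double crossovers. Comparing them with the parentals, only the l allele has switched, so l is the middle locus and the order is br – l – f.

l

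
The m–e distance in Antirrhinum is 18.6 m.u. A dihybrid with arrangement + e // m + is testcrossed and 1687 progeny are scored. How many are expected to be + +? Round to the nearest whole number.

157

A map distance of 18.6 m.u. corresponds to a recombination frequency of 0.186.
The F1 is + e / m +, so + + is a recombinant gamete class with expected frequency r/2 = 0.186/2 = 0.0930.
Expected number = 0.0930 × 1687 = 156.89 ≈ 157.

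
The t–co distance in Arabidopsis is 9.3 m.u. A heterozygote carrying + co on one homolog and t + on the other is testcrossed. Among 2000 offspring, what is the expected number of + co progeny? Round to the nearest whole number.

A map distance of 9.3 m.u. corresponds to a recombination frequency of 0.093.
The F1 is + co / t +, so + co is a parental gamete class with expected frequency (1 − r)/2 = 0.907/2 = 0.4535.
Expected number = 0.4535 × 2000 = 907.00 ≈ 907.

907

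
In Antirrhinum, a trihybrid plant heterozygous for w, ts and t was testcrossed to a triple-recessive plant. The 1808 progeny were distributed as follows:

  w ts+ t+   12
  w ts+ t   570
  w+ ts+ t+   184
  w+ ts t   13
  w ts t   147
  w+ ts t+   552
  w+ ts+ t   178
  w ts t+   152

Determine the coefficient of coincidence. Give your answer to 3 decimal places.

The two most frequent reciprocal classes, w ts+ t and w+ ts t+, are the parental types, so the F1 was w ts+ t / w+ ts t+.
The two rarest classes, w ts+ t+ and w+ ts t, are the double crossovers. Comparing them with the parentals, only the t allele has switched, so t is the middle locus and the order is ts – t – w.
ts–t: (331 + 25)/1808 = 0.1969; t–w: (330 + 25)/1808 = 0.1963.
Expected DCO frequency = 0.1969 × 0.1963 ≈ 0.03865; observed = 25/1808 ≈ 0.01383.
Coefficient of coincidence = 0.01383/0.03865 ≈ 0.358.

0.358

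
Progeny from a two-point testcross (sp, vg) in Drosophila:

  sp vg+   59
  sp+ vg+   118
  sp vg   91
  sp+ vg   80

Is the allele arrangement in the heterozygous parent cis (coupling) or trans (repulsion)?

cis

The two most frequent classes are sp+ vg+ (118) and sp vg (91); these are the parental (non-recombinant) types.
So the F1 carried sp+ vg+ on one chromosome and sp vg on the other — the recessive alleles are on the same chromosome (cis / coupling).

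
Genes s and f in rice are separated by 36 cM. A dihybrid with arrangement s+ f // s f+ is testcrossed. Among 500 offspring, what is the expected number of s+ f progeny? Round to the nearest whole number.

160

A map distance of 36 cM corresponds to a recombination frequency of 0.360.
The F1 is s+ f / s f+, so s+ f is a parental gamete class with expected frequency (1 − r)/2 = 0.640/2 = 0.3200.
Expected number = 0.3200 × 500 = 160.00 ≈ 160.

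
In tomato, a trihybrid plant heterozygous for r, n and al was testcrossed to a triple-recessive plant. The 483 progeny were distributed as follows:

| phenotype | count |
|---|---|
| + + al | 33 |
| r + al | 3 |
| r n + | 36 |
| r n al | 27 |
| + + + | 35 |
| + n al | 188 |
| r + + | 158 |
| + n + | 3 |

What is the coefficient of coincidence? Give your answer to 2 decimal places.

0.57

The two most frequent reciprocal classes, + n al and r + +, are the parental types, so the F1 was + n al / r + +.
The two rarest classes, + n + and r + al, are the double crossovers. Comparing them with the parentals, only the al allele has switched, so al is the middle locus and the order is r – al – n.
r–al: (62 + 6)/483 = 0.1408; al–n: (69 + 6)/483 = 0.1553.
Expected DCO frequency = 0.1408 × 0.1553 ≈ 0.02187; observed = 6/483 ≈ 0.01242.
Coefficient of coincidence = 0.01242/0.02187 ≈ 0.57.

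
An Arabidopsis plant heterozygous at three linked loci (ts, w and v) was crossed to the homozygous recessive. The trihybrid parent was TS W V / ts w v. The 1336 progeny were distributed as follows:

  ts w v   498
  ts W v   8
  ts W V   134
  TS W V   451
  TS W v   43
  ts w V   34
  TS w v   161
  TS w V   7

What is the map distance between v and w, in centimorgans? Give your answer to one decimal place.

The two rarest classes, TS w V and ts W v, are the double crossovers. Comparing them with the parentals, only the w allele has switched, so w is the middle locus and the order is v – w – ts.
Crossovers in the v–w interval produce the single-crossover classes TS W v and ts w V (43 + 34 = 77) plus the double crossovers (15).
RF(v–w) = (77 + 15) / 1336 = 92/1336 = 0.0689 → 6.9 centimorgans.

6.9 centimorgans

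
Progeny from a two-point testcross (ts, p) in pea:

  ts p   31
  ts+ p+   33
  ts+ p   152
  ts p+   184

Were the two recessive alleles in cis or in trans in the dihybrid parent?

The two most frequent classes are ts+ p (152) and ts p+ (184); these are the parental (non-recombinant) types.
So the F1 carried ts+ p on one chromosome and ts p+ on the other — the recessive alleles are on opposite chromosomes (trans / repulsion).

trans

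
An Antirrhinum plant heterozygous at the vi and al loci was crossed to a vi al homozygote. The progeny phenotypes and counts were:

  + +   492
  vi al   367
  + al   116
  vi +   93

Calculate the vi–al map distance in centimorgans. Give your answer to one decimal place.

19.6 centimorgans

The two most frequent classes, + + (492) and vi al (367), are the parental types, so the F1 was + + / vi al.
The recombinant classes are + al and vi +: 116 + 93 = 209.
Recombination frequency = 209/1068 = 0.1957 ≈ 19.6%, i.e. 19.6 centimorgans.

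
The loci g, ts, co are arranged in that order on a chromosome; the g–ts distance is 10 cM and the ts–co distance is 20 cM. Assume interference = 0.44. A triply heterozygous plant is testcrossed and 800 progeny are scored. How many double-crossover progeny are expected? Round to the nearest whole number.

Map distances give recombination frequencies of 0.100 and 0.200 for the two intervals.
With interference 0.44 (so coincidence = 0.56), expected double-crossover frequency = 0.100 × 0.200 × 0.56 = 0.01120.
Expected number = 0.01120 × 800 = 8.96 ≈ 9.

9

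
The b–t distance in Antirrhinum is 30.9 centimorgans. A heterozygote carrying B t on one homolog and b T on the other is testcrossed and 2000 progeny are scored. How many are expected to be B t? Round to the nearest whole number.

691

A map distance of 30.9 centimorgans corresponds to a recombination frequency of 0.309.
The F1 is B t / b T, so B t is a parental gamete class with expected frequency (1 − r)/2 = 0.691/2 = 0.3455.
Expected number = 0.3455 × 2000 = 691.00 ≈ 691.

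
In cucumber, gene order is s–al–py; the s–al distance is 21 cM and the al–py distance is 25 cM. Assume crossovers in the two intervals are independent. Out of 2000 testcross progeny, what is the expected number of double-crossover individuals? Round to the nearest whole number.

Map distances give recombination frequencies of 0.210 and 0.250 for the two intervals.
With no interference, expected double-crossover frequency = 0.210 × 0.250 = 0.05250.
Expected number = 0.05250 × 2000 = 105.00 ≈ 105.

105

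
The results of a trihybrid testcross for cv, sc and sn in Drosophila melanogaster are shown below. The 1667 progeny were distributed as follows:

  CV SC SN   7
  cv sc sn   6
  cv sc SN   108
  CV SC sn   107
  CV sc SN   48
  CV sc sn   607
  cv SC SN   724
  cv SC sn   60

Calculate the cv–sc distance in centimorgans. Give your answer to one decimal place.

13.7 centimorgans

The two most frequent reciprocal classes, cv SC SN and CV sc sn, are the parental types, so the F1 was cv SC SN / CV sc sn.
The two rarest classes, CV SC SN and cv sc sn, are the double crossovers. Comparing them with the parentals, only the cv allele has switched, so cv is the middle locus and the order is sc – cv – sn.
Crossovers in the sc–cv interval produce the single-crossover classes cv sc SN and CV SC sn (108 + 107 = 215) plus the double crossovers (13).
RF(sc–cv) = (215 + 13) / 1667 = 228/1667 = 0.1368 → 13.7 centimorgans.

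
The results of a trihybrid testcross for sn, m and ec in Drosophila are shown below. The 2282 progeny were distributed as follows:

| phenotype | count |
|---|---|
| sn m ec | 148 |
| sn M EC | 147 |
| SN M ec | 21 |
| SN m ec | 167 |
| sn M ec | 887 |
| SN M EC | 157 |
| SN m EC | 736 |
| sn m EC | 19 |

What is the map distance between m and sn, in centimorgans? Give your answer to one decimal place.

15.1 centimorgans

The two most frequent reciprocal classes, sn M ec and SN m EC, are the parental types, so the F1 was sn M ec / SN m EC.
The two rarest classes, SN M ec and sn m EC, are the double crossovers. Comparing them with the parentals, only the sn allele has switched, so sn is the middle locus and the order is ec – sn – m.
Crossovers in the sn–m interval produce the single-crossover classes sn m ec and SN M EC (148 + 157 = 305) plus the double crossovers (40).
RF(sn–m) = (305 + 40) / 2282 = 345/2282 = 0.1512 → 15.1 centimorgans.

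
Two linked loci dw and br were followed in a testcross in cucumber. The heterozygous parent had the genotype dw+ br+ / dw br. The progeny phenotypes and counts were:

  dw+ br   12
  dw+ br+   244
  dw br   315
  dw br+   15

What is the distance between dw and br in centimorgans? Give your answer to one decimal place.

4.6 centimorgans

The recombinant classes are dw+ br and dw br+: 12 + 15 = 27.
Recombination frequency = 27/586 = 0.0461 ≈ 4.6%, i.e. 4.6 centimorgans.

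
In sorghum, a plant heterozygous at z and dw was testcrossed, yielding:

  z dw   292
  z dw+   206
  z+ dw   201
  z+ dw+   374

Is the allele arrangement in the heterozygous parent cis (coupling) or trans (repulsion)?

cis

The two most frequent classes are z+ dw+ (374) and z dw (292); these are the parental (non-recombinant) types.
So the F1 carried z+ dw+ on one chromosome and z dw on the other — the recessive alleles are on the same chromosome (cis / coupling).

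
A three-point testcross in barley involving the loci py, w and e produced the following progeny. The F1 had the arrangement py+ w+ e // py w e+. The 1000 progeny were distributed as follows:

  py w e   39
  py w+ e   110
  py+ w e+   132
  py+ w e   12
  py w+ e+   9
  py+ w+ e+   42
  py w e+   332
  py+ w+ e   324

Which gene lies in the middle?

The two rarest classes, py+ w e and py w+ e+, are the double crossovers. Comparing them with the parentals, only the w allele has switched, so w is the middle locus and the order is py – w – e.

w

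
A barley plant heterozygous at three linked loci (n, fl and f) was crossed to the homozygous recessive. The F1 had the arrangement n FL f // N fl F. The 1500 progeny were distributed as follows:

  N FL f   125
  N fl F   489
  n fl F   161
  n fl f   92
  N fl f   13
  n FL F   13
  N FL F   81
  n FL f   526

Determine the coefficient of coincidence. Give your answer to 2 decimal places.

The two rarest classes, n FL F and N fl f, are the double crossovers. Comparing them with the parentals, only the f allele has switched, so f is the middle locus and the order is n – f – fl.
n–f: (286 + 26)/1500 = 0.2080; f–fl: (173 + 26)/1500 = 0.1327.
Expected DCO frequency = 0.2080 × 0.1327 ≈ 0.02760; observed = 26/1500 ≈ 0.01733.
Coefficient of coincidence = 0.01733/0.02760 ≈ 0.63.

0.63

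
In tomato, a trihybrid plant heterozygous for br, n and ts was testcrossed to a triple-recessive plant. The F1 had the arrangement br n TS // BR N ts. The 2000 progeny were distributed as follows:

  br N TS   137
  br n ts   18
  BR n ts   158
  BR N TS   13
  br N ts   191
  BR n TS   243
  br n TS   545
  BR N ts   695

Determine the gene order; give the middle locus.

The two rarest classes, br n ts and BR N TS, are the double crossovers. Comparing them with the parentals, only the ts allele has switched, so ts is the middle locus and the order is n – ts – br.

ts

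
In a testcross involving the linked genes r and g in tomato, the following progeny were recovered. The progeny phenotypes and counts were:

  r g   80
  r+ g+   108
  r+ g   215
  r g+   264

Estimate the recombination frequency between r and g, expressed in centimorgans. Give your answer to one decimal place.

The two most frequent classes, r+ g (215) and r g+ (264), are the parental types, so the F1 was r+ g / r g+.
The recombinant classes are r+ g+ and r g: 108 + 80 = 188.
Recombination frequency = 188/667 = 0.2819 ≈ 28.2%, i.e. 28.2 centimorgans.

28.2 centimorgans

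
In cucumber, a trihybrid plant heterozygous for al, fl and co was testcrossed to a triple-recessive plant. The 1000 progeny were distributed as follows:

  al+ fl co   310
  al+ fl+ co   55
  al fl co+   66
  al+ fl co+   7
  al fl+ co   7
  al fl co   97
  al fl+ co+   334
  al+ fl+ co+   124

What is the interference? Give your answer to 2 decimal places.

0.56

The two most frequent reciprocal classes, al fl+ co+ and al+ fl co, are the parental types, so the F1 was al fl+ co+ / al+ fl co.
The two rarest classes, al fl+ co and al+ fl co+, are the double crossovers. Comparing them with the parentals, only the co allele has switched, so co is the middle locus and the order is al – co – fl.
al–co: (221 + 14)/1000 = 0.2350; co–fl: (121 + 14)/1000 = 0.1350.
Expected DCO frequency = 0.2350 × 0.1350 ≈ 0.03173; observed = 14/1000 ≈ 0.01400.
Coefficient of coincidence = 0.01400/0.03173 ≈ 0.44; interference = 1 − 0.44 = 0.56.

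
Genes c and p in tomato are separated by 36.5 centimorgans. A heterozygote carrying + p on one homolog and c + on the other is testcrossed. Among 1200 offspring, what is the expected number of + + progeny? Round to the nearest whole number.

A map distance of 36.5 centimorgans corresponds to a recombination frequency of 0.365.
The F1 is + p / c +, so + + is a recombinant gamete class with expected frequency r/2 = 0.365/2 = 0.1825.
Expected number = 0.1825 × 1200 = 219.00 ≈ 219.

219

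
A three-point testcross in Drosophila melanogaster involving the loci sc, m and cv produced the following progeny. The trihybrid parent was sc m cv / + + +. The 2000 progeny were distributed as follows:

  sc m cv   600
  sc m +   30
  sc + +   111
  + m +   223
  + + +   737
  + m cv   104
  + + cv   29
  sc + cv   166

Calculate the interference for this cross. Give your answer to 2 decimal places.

The two rarest classes, sc m + and + + cv, are the double crossovers. Comparing them with the parentals, only the cv allele has switched, so cv is the middle locus and the order is m – cv – sc.
m–cv: (389 + 59)/2000 = 0.2240; cv–sc: (215 + 59)/2000 = 0.1370.
Expected DCO frequency = 0.2240 × 0.1370 ≈ 0.03069; observed = 59/2000 ≈ 0.02950.
Coefficient of coincidence = 0.02950/0.03069 ≈ 0.96; interference = 1 − 0.96 = 0.04.

0.04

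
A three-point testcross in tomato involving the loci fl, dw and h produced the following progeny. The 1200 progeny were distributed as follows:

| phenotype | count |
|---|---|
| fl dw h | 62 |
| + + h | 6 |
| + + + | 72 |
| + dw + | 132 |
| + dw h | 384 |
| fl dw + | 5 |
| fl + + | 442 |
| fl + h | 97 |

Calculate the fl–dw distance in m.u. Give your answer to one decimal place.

12.1 m.u.

The two most frequent reciprocal classes, + dw h and fl + +, are the parental types, so the F1 was + dw h / fl + +.
The two rarest classes, + + h and fl dw +, are the double crossovers. Comparing them with the parentals, only the dw allele has switched, so dw is the middle locus and the order is h – dw – fl.
Crossovers in the dw–fl interval produce the single-crossover classes fl dw h and + + + (62 + 72 = 134) plus the double crossovers (11).
RF(dw–fl) = (134 + 11) / 1200 = 145/1200 = 0.1208 → 12.1 m.u.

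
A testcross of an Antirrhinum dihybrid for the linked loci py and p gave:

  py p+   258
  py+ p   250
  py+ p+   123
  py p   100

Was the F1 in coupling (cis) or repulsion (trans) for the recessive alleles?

The two most frequent classes are py+ p (250) and py p+ (258); these are the parental (non-recombinant) types.
So the F1 carried py+ p on one chromosome and py p+ on the other — the recessive alleles are on opposite chromosomes (trans / repulsion).

trans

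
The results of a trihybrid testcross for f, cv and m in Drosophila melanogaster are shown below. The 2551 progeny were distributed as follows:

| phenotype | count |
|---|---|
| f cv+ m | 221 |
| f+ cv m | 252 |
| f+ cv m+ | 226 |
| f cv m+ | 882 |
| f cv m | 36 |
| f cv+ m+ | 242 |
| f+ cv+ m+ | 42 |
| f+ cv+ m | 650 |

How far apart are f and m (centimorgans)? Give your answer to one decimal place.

The two most frequent reciprocal classes, f cv m+ and f+ cv+ m, are the parental types, so the F1 was f cv m+ / f+ cv+ m.
The two rarest classes, f cv m and f+ cv+ m+, are the double crossovers. Comparing them with the parentals, only the m allele has switched, so m is the middle locus and the order is cv – m – f.
Crossovers in the m–f interval produce the single-crossover classes f+ cv m+ and f cv+ m (226 + 221 = 447) plus the double crossovers (78).
RF(m–f) = (447 + 78) / 2551 = 525/2551 = 0.2058 → 20.6 centimorgans.

20.6 centimorgans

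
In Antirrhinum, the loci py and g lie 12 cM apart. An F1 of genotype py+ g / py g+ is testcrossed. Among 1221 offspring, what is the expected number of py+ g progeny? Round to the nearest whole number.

537

A map distance of 12 cM corresponds to a recombination frequency of 0.120.
The F1 is py+ g / py g+, so py+ g is a parental gamete class with expected frequency (1 − r)/2 = 0.880/2 = 0.4400.
Expected number = 0.4400 × 1221 = 537.24 ≈ 537.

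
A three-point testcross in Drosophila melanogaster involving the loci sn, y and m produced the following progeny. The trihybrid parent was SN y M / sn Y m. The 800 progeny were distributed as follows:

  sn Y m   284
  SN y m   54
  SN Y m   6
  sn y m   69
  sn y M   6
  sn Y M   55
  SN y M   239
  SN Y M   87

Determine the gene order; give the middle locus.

sn

The two rarest classes, sn y M and SN Y m, are the double crossovers. Comparing them with the parentals, only the sn allele has switched, so sn is the middle locus and the order is m – sn – y.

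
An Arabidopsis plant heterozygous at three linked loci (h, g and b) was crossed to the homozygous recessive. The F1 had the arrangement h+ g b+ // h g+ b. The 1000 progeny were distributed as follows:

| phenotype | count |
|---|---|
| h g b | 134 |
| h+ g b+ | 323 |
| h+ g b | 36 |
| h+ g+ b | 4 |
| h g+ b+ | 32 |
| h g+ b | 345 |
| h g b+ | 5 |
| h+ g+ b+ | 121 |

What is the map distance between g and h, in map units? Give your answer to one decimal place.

26.4 map units

The two rarest classes, h g b+ and h+ g+ b, are the double crossovers. Comparing them with the parentals, only the h allele has switched, so h is the middle locus and the order is g – h – b.
Crossovers in the g–h interval produce the single-crossover classes h+ g+ b+ and h g b (121 + 134 = 255) plus the double crossovers (9).
RF(g–h) = (255 + 9) / 1000 = 264/1000 = 0.2640 → 26.4 map units.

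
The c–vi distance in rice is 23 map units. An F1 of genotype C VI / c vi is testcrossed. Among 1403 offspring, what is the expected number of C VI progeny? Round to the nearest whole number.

A map distance of 23 map units corresponds to a recombination frequency of 0.230.
The F1 is C VI / c vi, so C VI is a parental gamete class with expected frequency (1 − r)/2 = 0.770/2 = 0.3850.
Expected number = 0.3850 × 1403 = 540.15 ≈ 540.

540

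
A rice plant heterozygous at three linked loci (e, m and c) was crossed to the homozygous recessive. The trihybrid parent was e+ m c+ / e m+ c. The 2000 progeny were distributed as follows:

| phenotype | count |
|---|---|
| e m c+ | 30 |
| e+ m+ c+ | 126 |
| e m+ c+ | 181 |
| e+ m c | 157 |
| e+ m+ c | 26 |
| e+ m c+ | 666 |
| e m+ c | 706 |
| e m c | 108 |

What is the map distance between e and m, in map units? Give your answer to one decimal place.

The two rarest classes, e m c+ and e+ m+ c, are the double crossovers. Comparing them with the parentals, only the e allele has switched, so e is the middle locus and the order is m – e – c.
Crossovers in the m–e interval produce the single-crossover classes e+ m+ c+ and e m c (126 + 108 = 234) plus the double crossovers (56).
RF(m–e) = (234 + 56) / 2000 = 290/2000 = 0.1450 → 14.5 map units.

14.5 map units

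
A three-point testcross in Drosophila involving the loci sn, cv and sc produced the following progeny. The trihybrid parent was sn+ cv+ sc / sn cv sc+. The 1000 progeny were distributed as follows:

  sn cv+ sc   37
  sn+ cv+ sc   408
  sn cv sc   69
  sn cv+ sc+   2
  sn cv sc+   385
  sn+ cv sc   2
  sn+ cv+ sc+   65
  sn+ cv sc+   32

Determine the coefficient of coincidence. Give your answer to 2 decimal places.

0.40

The two rarest classes, sn+ cv sc and sn cv+ sc+, are the double crossovers. Comparing them with the parentals, only the cv allele has switched, so cv is the middle locus and the order is sn – cv – sc.
sn–cv: (69 + 4)/1000 = 0.0730; cv–sc: (134 + 4)/1000 = 0.1380.
Expected DCO frequency = 0.0730 × 0.1380 ≈ 0.01007; observed = 4/1000 ≈ 0.00400.
Coefficient of coincidence = 0.00400/0.01007 ≈ 0.40.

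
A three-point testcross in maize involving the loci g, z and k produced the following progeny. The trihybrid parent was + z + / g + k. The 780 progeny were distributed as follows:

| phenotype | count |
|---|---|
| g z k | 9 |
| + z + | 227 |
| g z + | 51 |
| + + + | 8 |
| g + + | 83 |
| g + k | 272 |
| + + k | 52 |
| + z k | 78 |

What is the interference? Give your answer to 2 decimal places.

The two rarest classes, + + + and g z k, are the double crossovers. Comparing them with the parentals, only the z allele has switched, so z is the middle locus and the order is g – z – k.
g–z: (103 + 17)/780 = 0.1538; z–k: (161 + 17)/780 = 0.2282.
Expected DCO frequency = 0.1538 × 0.2282 ≈ 0.03510; observed = 17/780 ≈ 0.02179.
Coefficient of coincidence = 0.02179/0.03510 ≈ 0.62; interference = 1 − 0.62 = 0.38.

0.38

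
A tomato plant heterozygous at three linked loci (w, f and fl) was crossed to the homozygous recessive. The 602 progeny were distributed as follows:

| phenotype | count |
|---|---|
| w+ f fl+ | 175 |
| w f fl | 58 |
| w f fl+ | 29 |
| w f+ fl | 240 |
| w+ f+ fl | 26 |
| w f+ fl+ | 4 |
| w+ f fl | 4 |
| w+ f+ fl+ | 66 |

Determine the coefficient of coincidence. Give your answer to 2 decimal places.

0.58

The two most frequent reciprocal classes, w f+ fl and w+ f fl+, are the parental types, so the F1 was w f+ fl / w+ f fl+.
The two rarest classes, w f+ fl+ and w+ f fl, are the double crossovers. Comparing them with the parentals, only the fl allele has switched, so fl is the middle locus and the order is w – fl – f.
w–fl: (55 + 8)/602 = 0.1047; fl–f: (124 + 8)/602 = 0.2193.
Expected DCO frequency = 0.1047 × 0.2193 ≈ 0.02296; observed = 8/602 ≈ 0.01329.
Coefficient of coincidence = 0.01329/0.02296 ≈ 0.58.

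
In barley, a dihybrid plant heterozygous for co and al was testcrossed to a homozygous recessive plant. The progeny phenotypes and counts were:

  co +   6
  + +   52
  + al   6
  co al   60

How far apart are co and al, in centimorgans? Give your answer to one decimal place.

9.7 centimorgans

The two most frequent classes, + + (52) and co al (60), are the parental types, so the F1 was + + / co al.
The recombinant classes are + al and co +: 6 + 6 = 12.
Recombination frequency = 12/124 = 0.0968 ≈ 9.7%, i.e. 9.7 centimorgans.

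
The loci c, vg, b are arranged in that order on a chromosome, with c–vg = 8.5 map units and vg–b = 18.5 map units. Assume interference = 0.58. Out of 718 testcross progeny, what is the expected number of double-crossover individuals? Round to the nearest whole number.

Map distances give recombination frequencies of 0.085 and 0.185 for the two intervals.
With interference 0.58 (so coincidence = 0.42), expected double-crossover frequency = 0.085 × 0.185 × 0.42 = 0.00660.
Expected number = 0.00660 × 718 = 4.74 ≈ 5.

5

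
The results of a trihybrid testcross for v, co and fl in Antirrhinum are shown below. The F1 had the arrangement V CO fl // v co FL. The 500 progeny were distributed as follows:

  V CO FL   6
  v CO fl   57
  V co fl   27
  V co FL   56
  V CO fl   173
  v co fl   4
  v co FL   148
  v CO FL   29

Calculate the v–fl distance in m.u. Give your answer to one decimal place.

24.6 m.u.

The two rarest classes, V CO FL and v co fl, are the double crossovers. Comparing them with the parentals, only the fl allele has switched, so fl is the middle locus and the order is co – fl – v.
Crossovers in the fl–v interval produce the single-crossover classes v CO fl and V co FL (57 + 56 = 113) plus the double crossovers (10).
RF(fl–v) = (113 + 10) / 500 = 123/500 = 0.2460 → 24.6 m.u.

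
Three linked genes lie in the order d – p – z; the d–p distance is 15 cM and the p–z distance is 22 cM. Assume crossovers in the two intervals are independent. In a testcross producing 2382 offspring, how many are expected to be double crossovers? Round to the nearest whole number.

Map distances give recombination frequencies of 0.150 and 0.220 for the two intervals.
With no interference, expected double-crossover frequency = 0.150 × 0.220 = 0.03300.
Expected number = 0.03300 × 2382 = 78.61 ≈ 79.

79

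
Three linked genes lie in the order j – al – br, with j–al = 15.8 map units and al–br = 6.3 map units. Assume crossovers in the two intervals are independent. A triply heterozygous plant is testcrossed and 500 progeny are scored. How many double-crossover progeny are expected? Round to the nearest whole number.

Map distances give recombination frequencies of 0.158 and 0.063 for the two intervals.
With no interference, expected double-crossover frequency = 0.158 × 0.063 = 0.00995.
Expected number = 0.00995 × 500 = 4.98 ≈ 5.

5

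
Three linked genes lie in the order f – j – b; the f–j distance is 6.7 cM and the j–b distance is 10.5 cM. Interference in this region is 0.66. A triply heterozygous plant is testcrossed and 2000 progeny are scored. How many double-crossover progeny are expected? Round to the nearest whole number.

Map distances give recombination frequencies of 0.067 and 0.105 for the two intervals.
With interference 0.66 (so coincidence = 0.34), expected double-crossover frequency = 0.067 × 0.105 × 0.34 = 0.00239.
Expected number = 0.00239 × 2000 = 4.78 ≈ 5.

5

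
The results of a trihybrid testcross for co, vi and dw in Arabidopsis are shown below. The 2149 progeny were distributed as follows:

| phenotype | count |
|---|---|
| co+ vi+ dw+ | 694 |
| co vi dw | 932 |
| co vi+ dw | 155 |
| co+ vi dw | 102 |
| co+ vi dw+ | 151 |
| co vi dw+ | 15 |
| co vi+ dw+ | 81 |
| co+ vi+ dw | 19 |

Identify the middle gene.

dw

The two most frequent reciprocal classes, co+ vi+ dw+ and co vi dw, are the parental types, so the F1 was co+ vi+ dw+ / co vi dw.
The two rarest classes, co+ vi+ dw and co vi dw+, are the double crossovers. Comparing them with the parentals, only the dw allele has switched, so dw is the middle locus and the order is co – dw – vi.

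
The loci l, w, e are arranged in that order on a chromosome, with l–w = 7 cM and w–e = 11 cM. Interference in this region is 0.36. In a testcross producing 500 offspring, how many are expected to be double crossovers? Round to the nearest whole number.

2

Map distances give recombination frequencies of 0.070 and 0.110 for the two intervals.
With interference 0.36 (so coincidence = 0.64), expected double-crossover frequency = 0.070 × 0.110 × 0.64 = 0.00493.
Expected number = 0.00493 × 500 = 2.46 ≈ 2.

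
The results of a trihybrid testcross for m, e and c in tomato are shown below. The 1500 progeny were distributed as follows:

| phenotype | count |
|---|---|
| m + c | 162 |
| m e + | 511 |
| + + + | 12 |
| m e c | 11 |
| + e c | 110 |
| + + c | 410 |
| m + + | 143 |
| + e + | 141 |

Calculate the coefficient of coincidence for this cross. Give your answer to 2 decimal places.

0.38

The two most frequent reciprocal classes, + + c and m e +, are the parental types, so the F1 was + + c / m e +.
The two rarest classes, + + + and m e c, are the double crossovers. Comparing them with the parentals, only the c allele has switched, so c is the middle locus and the order is e – c – m.
e–c: (253 + 23)/1500 = 0.1840; c–m: (303 + 23)/1500 = 0.2173.
Expected DCO frequency = 0.1840 × 0.2173 ≈ 0.03998; observed = 23/1500 ≈ 0.01533.
Coefficient of coincidence = 0.01533/0.03998 ≈ 0.38.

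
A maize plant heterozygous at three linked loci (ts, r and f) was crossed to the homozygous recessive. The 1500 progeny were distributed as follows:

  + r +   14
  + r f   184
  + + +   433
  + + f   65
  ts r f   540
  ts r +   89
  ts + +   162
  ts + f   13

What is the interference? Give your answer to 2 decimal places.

The two most frequent reciprocal classes, ts r f and + + +, are the parental types, so the F1 was ts r f / + + +.
The two rarest classes, ts + f and + r +, are the double crossovers. Comparing them with the parentals, only the r allele has switched, so r is the middle locus and the order is f – r – ts.
f–r: (154 + 27)/1500 = 0.1207; r–ts: (346 + 27)/1500 = 0.2487.
Expected DCO frequency = 0.1207 × 0.2487 ≈ 0.03002; observed = 27/1500 ≈ 0.01800.
Coefficient of coincidence = 0.01800/0.03002 ≈ 0.60; interference = 1 − 0.60 = 0.40.

0.40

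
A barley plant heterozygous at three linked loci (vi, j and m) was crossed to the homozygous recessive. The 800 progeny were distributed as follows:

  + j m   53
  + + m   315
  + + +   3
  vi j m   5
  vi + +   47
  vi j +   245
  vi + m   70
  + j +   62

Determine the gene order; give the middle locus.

m

The two most frequent reciprocal classes, + + m and vi j +, are the parental types, so the F1 was + + m / vi j +.
The two rarest classes, + + + and vi j m, are the double crossovers. Comparing them with the parentals, only the m allele has switched, so m is the middle locus and the order is j – m – vi.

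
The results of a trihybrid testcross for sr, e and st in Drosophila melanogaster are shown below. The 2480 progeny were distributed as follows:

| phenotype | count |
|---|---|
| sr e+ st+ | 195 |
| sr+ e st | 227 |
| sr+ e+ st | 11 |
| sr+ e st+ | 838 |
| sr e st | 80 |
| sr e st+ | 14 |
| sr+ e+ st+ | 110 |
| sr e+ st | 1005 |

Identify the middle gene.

sr

The two most frequent reciprocal classes, sr+ e st+ and sr e+ st, are the parental types, so the F1 was sr+ e st+ / sr e+ st.
The two rarest classes, sr e st+ and sr+ e+ st, are the double crossovers. Comparing them with the parentals, only the sr allele has switched, so sr is the middle locus and the order is st – sr – e.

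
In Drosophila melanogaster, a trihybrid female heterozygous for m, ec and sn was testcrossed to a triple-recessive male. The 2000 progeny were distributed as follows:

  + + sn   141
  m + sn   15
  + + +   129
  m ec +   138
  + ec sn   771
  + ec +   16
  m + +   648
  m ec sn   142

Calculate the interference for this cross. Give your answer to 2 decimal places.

The two most frequent reciprocal classes, + ec sn and m + +, are the parental types, so the F1 was + ec sn / m + +.
The two rarest classes, + ec + and m + sn, are the double crossovers. Comparing them with the parentals, only the sn allele has switched, so sn is the middle locus and the order is ec – sn – m.
ec–sn: (279 + 31)/2000 = 0.1550; sn–m: (271 + 31)/2000 = 0.1510.
Expected DCO frequency = 0.1550 × 0.1510 ≈ 0.02340; observed = 31/2000 ≈ 0.01550.
Coefficient of coincidence = 0.01550/0.02340 ≈ 0.66; interference = 1 − 0.66 = 0.34.

0.34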